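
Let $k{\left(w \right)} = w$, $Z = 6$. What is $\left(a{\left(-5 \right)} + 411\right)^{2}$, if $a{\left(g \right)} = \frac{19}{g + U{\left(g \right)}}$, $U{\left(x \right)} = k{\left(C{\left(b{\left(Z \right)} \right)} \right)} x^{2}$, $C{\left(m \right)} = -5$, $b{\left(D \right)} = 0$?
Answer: $\frac{2852734921}{16900} \approx 1.688 \cdot 10^{5}$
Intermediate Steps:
$U{\left(x \right)} = - 5 x^{2}$
$a{\left(g \right)} = \frac{19}{g - 5 g^{2}}$
$\left(a{\left(-5 \right)} + 411\right)^{2} = \left(\frac{19}{\left(-5\right) \left(1 - -25\right)} + 411\right)^{2} = \left(19 \left(- \frac{1}{5}\right) \frac{1}{1 + 25} + 411\right)^{2} = \left(19 \left(- \frac{1}{5}\right) \frac{1}{26} + 411\right)^{2} = \left(- \frac{19}{130} + 411\right)^{2} = \left(\frac{53411}{130}\right)^{2} = \frac{2852734921}{16900}$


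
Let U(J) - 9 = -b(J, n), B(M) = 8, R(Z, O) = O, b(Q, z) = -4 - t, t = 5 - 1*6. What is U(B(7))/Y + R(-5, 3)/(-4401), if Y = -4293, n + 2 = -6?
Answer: -811/233253 ≈ -0.0034769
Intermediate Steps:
n = -8 (n = -2 - 6 = -8)
t = -1 (t = 5 - 6 = -1)
b(Q, z) = -3 (b(Q, z) = -4 - 1*(-1) = -4 + 1 = -3)
U(J) = 12 (U(J) = 9 - 1*(-3) = 9 + 3 = 12)
U(B(7))/Y + R(-5, 3)/(-4401) = 12/(-4293) + 3/(-4401) = 12*(-1/4293) + 3*(-1/4401) = -4/1431 - 1/1467 = -811/233253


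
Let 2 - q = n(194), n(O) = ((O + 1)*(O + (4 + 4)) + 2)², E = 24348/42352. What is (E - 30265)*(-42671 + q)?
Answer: 497249512063307089/10588 ≈ 4.6964e+13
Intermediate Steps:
E = 6087/10588 (E = 24348*(1/42352) = 6087/10588 ≈ 0.57490)
n(O) = (2 + (1 + O)*(8 + O))² (n(O) = ((1 + O)*(O + 8) + 2)² = ((1 + O)*(8 + O) + 2)² = (2 + (1 + O)*(8 + O))²)
q = -1551729662 (q = 2 - (10 + 194² + 9*194)² = 2 - (10 + 37636 + 1746)² = 2 - 1*39392² = 2 - 1*1551729664 = 2 - 1551729664 = -1551729662)
(E - 30265)*(-42671 + q) = (6087/10588 - 30265)*(-42671 - 1551729662) = -320439733/10588*(-1551772333) = 497249512063307089/10588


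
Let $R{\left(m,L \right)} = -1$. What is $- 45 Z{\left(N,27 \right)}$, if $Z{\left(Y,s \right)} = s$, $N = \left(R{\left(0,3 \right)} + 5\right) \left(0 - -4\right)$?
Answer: $-1215$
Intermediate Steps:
$N = 16$ ($N = \left(-1 + 5\right) \left(0 - -4\right) = 4 \left(0 + 4\right) = 4 \cdot 4 = 16$)
$- 45 Z{\left(N,27 \right)} = \left(-45\right) 27 = -1215$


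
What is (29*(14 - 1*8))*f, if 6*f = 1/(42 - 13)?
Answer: 1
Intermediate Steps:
f = 1/174 (f = 1/(6*(42 - 13)) = (⅙)/29 = (⅙)*(1/29) = 1/174 ≈ 0.0057471)
(29*(14 - 1*8))*f = (29*(14 - 1*8))*(1/174) = (29*(14 - 8))*(1/174) = (29*6)*(1/174) = 174*(1/174) = 1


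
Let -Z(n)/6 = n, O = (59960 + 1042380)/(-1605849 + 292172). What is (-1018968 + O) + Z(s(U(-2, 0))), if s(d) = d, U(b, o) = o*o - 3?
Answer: -1338572281490/1313677 ≈ -1.0190e+6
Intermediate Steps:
U(b, o) = -3 + o² (U(b, o) = o² - 3 = -3 + o²)
O = -1102340/1313677 (O = 1102340/(-1313677) = 1102340*(-1/1313677) = -1102340/1313677 ≈ -0.83913)
Z(n) = -6*n
(-1018968 + O) + Z(s(U(-2, 0))) = (-1018968 - 1102340/1313677) - 6*(-3 + 0²) = -1338595927676/1313677 - 6*(-3 + 0) = -1338595927676/1313677 - 6*(-3) = -1338595927676/1313677 + 18 = -1338572281490/1313677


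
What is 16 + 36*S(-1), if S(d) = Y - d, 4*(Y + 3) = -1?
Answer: -65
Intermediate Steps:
Y = -13/4 (Y = -3 + (1/4)*(-1) = -3 - 1/4 = -13/4 ≈ -3.2500)
S(d) = -13/4 - d
16 + 36*S(-1) = 16 + 36*(-13/4 - 1*(-1)) = 16 + 36*(-13/4 + 1) = 16 + 36*(-9/4) = 16 - 81 = -65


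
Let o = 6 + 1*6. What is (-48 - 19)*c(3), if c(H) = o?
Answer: -804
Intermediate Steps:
o = 12 (o = 6 + 6 = 12)
c(H) = 12
(-48 - 19)*c(3) = (-48 - 19)*12 = -67*12 = -804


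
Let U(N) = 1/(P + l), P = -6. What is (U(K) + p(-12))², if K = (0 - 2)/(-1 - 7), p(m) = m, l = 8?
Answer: 529/4 ≈ 132.25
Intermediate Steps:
K = ¼ (K = -2/(-8) = -2*(-⅛) = ¼ ≈ 0.25000)
U(N) = ½ (U(N) = 1/(-6 + 8) = 1/2 = ½)
(U(K) + p(-12))² = (½ - 12)² = (-23/2)² = 529/4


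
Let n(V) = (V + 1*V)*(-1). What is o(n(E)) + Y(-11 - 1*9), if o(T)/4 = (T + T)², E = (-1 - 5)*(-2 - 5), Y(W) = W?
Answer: 112876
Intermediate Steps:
E = 42 (E = -6*(-7) = 42)
n(V) = -2*V (n(V) = (V + V)*(-1) = (2*V)*(-1) = -2*V)
o(T) = 16*T² (o(T) = 4*(T + T)² = 4*(2*T)² = 4*(4*T²) = 16*T²)
o(n(E)) + Y(-11 - 1*9) = 16*(-2*42)² + (-11 - 1*9) = 16*(-84)² + (-11 - 9) = 16*7056 - 20 = 112896 - 20 = 112876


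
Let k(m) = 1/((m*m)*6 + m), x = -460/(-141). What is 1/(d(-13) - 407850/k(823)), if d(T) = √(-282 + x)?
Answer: -116876835679725/193761627212843103585495901 - I*√5541582/387523254425686207170991802 ≈ -6.032e-13 - 6.0746e-24*I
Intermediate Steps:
x = 460/141 (x = -460*(-1/141) = 460/141 ≈ 3.2624)
d(T) = I*√5541582/141 (d(T) = √(-282 + 460/141) = √(-39302/141) = I*√5541582/141)
k(m) = 1/(m + 6*m²) (k(m) = 1/(m²*6 + m) = 1/(6*m² + m) = 1/(m + 6*m²))
1/(d(-13) - 407850/k(823)) = 1/(I*√5541582/141 - 407850/(1/(823*(1 + 6*823)))) = 1/(I*√5541582/141 - 407850/(1/(823*(1 + 4938)))) = 1/(I*√5541582/141 - 407850/((1/823)/4939)) = 1/(I*√5541582/141 - 407850/((1/823)*(1/4939))) = 1/(I*√5541582/141 - 407850/1/4064797) = 1/(I*√5541582/141 - 407850*4064797) = 1/(I*√5541582/141 - 1657827456450) = 1/(-1657827456450 + I*√5541582/141)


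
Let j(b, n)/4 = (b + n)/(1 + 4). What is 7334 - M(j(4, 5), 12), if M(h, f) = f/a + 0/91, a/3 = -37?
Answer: 271362/37 ≈ 7334.1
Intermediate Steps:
a = -111 (a = 3*(-37) = -111)
j(b, n) = 4*b/5 + 4*n/5 (j(b, n) = 4*((b + n)/(1 + 4)) = 4*((b + n)/5) = 4*((b + n)*(⅕)) = 4*(b/5 + n/5) = 4*b/5 + 4*n/5)
M(h, f) = -f/111 (M(h, f) = f/(-111) + 0/91 = f*(-1/111) + 0*(1/91) = -f/111 + 0 = -f/111)
7334 - M(j(4, 5), 12) = 7334 - (-1)*12/111 = 7334 - 1*(-4/37) = 7334 + 4/37 = 271362/37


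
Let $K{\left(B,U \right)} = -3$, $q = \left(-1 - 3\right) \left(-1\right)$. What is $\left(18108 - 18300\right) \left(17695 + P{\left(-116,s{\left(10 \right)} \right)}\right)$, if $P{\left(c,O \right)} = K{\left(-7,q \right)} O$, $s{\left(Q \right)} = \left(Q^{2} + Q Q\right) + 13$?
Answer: $-3274752$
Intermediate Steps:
$s{\left(Q \right)} = 13 + 2 Q^{2}$ ($s{\left(Q \right)} = \left(Q^{2} + Q^{2}\right) + 13 = 2 Q^{2} + 13 = 13 + 2 Q^{2}$)
$q = 4$ ($q = \left(-4\right) \left(-1\right) = 4$)
$P{\left(c,O \right)} = - 3 O$
$\left(18108 - 18300\right) \left(17695 + P{\left(-116,s{\left(10 \right)} \right)}\right) = \left(18108 - 18300\right) \left(17695 - 3 \left(13 + 2 \cdot 10^{2}\right)\right) = - 192 \left(17695 - 3 \left(13 + 2 \cdot 100\right)\right) = - 192 \left(17695 - 3 \left(13 + 200\right)\right) = - 192 \left(17695 - 639\right) = \left(-192\right) 17056 = -3274752$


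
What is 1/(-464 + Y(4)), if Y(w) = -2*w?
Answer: -1/472 ≈ -0.0021186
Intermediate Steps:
1/(-464 + Y(4)) = 1/(-464 - 2*4) = 1/(-464 - 8) = 1/(-472) = -1/472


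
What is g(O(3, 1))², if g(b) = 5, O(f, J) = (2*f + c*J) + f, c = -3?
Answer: 25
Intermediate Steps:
O(f, J) = -3*J + 3*f (O(f, J) = (2*f - 3*J) + f = (-3*J + 2*f) + f = -3*J + 3*f)
g(O(3, 1))² = 5² = 25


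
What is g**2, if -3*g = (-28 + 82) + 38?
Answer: 8464/9 ≈ 940.44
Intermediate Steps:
g = -92/3 (g = -((-28 + 82) + 38)/3 = -(54 + 38)/3 = -1/3*92 = -92/3 ≈ -30.667)
g**2 = (-92/3)**2 = 8464/9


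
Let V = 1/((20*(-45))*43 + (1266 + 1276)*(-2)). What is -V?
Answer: 1/43784 ≈ 2.2839e-5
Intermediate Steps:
V = -1/43784 (V = 1/(-900*43 + 2542*(-2)) = 1/(-38700 - 5084) = 1/(-43784) = -1/43784 ≈ -2.2839e-5)
-V = -1*(-1/43784) = 1/43784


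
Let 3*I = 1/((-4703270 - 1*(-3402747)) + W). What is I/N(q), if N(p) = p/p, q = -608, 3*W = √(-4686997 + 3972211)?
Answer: -1300523/5074080458849 - I*√714786/15222241376547 ≈ -2.5631e-7 - 5.554e-11*I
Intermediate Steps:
W = I*√714786/3 (W = √(-4686997 + 3972211)/3 = √(-714786)/3 = (I*√714786)/3 = I*√714786/3 ≈ 281.82*I)
N(p) = 1
I = 1/(3*(-1300523 + I*√714786/3)) (I = 1/(3*((-4703270 - 1*(-3402747)) + I*√714786/3)) = 1/(3*((-4703270 + 3402747) + I*√714786/3)) = 1/(3*(-1300523 + I*√714786/3)) ≈ -2.5631e-7 - 5.554e-11*I)
I/N(q) = (-1300523/5074080458849 - I*√714786/15222241376547)/1 = (-1300523/5074080458849 - I*√714786/15222241376547)*1 = -1300523/5074080458849 - I*√714786/15222241376547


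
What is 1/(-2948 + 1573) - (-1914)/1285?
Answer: 526093/353375 ≈ 1.4888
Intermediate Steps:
1/(-2948 + 1573) - (-1914)/1285 = 1/(-1375) - (-1914)/1285 = -1/1375 - 1*(-1914/1285) = -1/1375 + 1914/1285 = 526093/353375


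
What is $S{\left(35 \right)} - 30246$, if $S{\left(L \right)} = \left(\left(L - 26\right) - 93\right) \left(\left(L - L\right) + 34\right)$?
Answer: $-33102$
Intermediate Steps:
$S{\left(L \right)} = -4046 + 34 L$ ($S{\left(L \right)} = \left(\left(L - 26\right) - 93\right) \left(0 + 34\right) = \left(\left(-26 + L\right) - 93\right) 34 = \left(-119 + L\right) 34 = -4046 + 34 L$)
$S{\left(35 \right)} - 30246 = \left(-4046 + 34 \cdot 35\right) - 30246 = \left(-4046 + 1190\right) - 30246 = -2856 - 30246 = -33102$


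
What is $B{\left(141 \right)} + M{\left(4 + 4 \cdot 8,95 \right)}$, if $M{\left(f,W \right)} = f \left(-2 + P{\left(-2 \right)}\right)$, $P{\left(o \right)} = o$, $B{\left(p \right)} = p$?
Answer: $-3$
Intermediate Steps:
$M{\left(f,W \right)} = - 4 f$ ($M{\left(f,W \right)} = f \left(-2 - 2\right) = f \left(-4\right) = - 4 f$)
$B{\left(141 \right)} + M{\left(4 + 4 \cdot 8,95 \right)} = 141 - 4 \left(4 + 4 \cdot 8\right) = 141 - 4 \left(4 + 32\right) = 141 - 144 = -3$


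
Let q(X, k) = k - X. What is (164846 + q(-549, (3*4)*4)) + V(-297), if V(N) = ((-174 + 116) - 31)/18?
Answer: 2977885/18 ≈ 1.6544e+5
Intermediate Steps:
V(N) = -89/18 (V(N) = (-58 - 31)*(1/18) = -89*1/18 = -89/18)
(164846 + q(-549, (3*4)*4)) + V(-297) = (164846 + ((3*4)*4 - 1*(-549))) - 89/18 = (164846 + (12*4 + 549)) - 89/18 = (164846 + (48 + 549)) - 89/18 = (164846 + 597) - 89/18 = 165443 - 89/18 = 2977885/18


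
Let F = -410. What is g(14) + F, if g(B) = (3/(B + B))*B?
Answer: -817/2 ≈ -408.50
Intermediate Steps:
g(B) = 3/2 (g(B) = (3/((2*B)))*B = (3*(1/(2*B)))*B = (3/(2*B))*B = 3/2)
g(14) + F = 3/2 - 410 = -817/2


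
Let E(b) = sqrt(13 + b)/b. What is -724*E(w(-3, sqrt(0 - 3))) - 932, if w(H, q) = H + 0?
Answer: -932 + 724*sqrt(10)/3 ≈ -168.84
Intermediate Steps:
w(H, q) = H
E(b) = sqrt(13 + b)/b
-724*E(w(-3, sqrt(0 - 3))) - 932 = -724*sqrt(13 - 3)/(-3) - 932 = -(-724)*sqrt(10)/3 - 932 = 724*sqrt(10)/3 - 932 = -932 + 724*sqrt(10)/3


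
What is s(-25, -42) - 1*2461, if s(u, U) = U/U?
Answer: -2460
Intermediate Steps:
s(u, U) = 1
s(-25, -42) - 1*2461 = 1 - 1*2461 = 1 - 2461 = -2460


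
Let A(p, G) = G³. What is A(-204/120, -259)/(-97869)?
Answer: 17373979/97869 ≈ 177.52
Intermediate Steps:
A(-204/120, -259)/(-97869) = (-259)³/(-97869) = -17373979*(-1/97869) = 17373979/97869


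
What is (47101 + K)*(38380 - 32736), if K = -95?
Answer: 265301864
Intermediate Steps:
(47101 + K)*(38380 - 32736) = (47101 - 95)*(38380 - 32736) = 47006*5644 = 265301864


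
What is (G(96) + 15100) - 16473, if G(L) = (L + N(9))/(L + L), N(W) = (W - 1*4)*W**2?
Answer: -87705/64 ≈ -1370.4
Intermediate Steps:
N(W) = W**2*(-4 + W) (N(W) = (W - 4)*W**2 = (-4 + W)*W**2 = W**2*(-4 + W))
G(L) = (405 + L)/(2*L) (G(L) = (L + 9**2*(-4 + 9))/(L + L) = (L + 81*5)/((2*L)) = (L + 405)*(1/(2*L)) = (405 + L)*(1/(2*L)) = (405 + L)/(2*L))
(G(96) + 15100) - 16473 = ((1/2)*(405 + 96)/96 + 15100) - 16473 = ((1/2)*(1/96)*501 + 15100) - 16473 = (167/64 + 15100) - 16473 = 966567/64 - 16473 = -87705/64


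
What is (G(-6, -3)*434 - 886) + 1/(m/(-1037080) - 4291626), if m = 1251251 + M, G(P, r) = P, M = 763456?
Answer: -15533157659723710/4450761506787 ≈ -3490.0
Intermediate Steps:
m = 2014707 (m = 1251251 + 763456 = 2014707)
(G(-6, -3)*434 - 886) + 1/(m/(-1037080) - 4291626) = (-6*434 - 886) + 1/(2014707/(-1037080) - 4291626) = (-2604 - 886) + 1/(2014707*(-1/1037080) - 4291626) = -3490 + 1/(-2014707/1037080 - 4291626) = -3490 + 1/(-4450761506787/1037080) = -3490 - 1037080/4450761506787 = -15533157659723710/4450761506787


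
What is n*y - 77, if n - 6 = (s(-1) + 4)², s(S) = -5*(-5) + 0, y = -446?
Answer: -377839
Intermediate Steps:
s(S) = 25 (s(S) = 25 + 0 = 25)
n = 847 (n = 6 + (25 + 4)² = 6 + 29² = 6 + 841 = 847)
n*y - 77 = 847*(-446) - 77 = -377762 - 77 = -377839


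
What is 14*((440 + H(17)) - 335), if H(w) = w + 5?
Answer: 1778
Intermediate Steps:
H(w) = 5 + w
14*((440 + H(17)) - 335) = 14*((440 + (5 + 17)) - 335) = 14*((440 + 22) - 335) = 14*(462 - 335) = 14*127 = 1778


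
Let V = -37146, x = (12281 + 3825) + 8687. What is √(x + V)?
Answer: I*√12353 ≈ 111.14*I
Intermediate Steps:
x = 24793 (x = 16106 + 8687 = 24793)
√(x + V) = √(24793 - 37146) = √(-12353) = I*√12353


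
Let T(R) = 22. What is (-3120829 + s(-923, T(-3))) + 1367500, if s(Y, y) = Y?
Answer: -1754252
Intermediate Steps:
(-3120829 + s(-923, T(-3))) + 1367500 = (-3120829 - 923) + 1367500 = -3121752 + 1367500 = -1754252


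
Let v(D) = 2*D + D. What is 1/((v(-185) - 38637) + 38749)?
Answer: -1/443 ≈ -0.0022573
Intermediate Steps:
v(D) = 3*D
1/((v(-185) - 38637) + 38749) = 1/((3*(-185) - 38637) + 38749) = 1/((-555 - 38637) + 38749) = 1/(-39192 + 38749) = 1/(-443) = -1/443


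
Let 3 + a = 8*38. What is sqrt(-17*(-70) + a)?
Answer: sqrt(1491) ≈ 38.613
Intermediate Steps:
a = 301 (a = -3 + 8*38 = -3 + 304 = 301)
sqrt(-17*(-70) + a) = sqrt(-17*(-70) + 301) = sqrt(1190 + 301) = sqrt(1491)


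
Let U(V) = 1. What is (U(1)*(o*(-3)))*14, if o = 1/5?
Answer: -42/5 ≈ -8.4000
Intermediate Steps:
o = ⅕ (o = 1*(⅕) = ⅕ ≈ 0.20000)
(U(1)*(o*(-3)))*14 = (1*((⅕)*(-3)))*14 = (1*(-⅗))*14 = -⅗*14 = -42/5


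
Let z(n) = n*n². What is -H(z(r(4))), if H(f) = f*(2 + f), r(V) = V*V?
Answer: -16785408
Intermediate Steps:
r(V) = V²
z(n) = n³
-H(z(r(4))) = -(4²)³*(2 + (4²)³) = -16³*(2 + 16³) = -4096*(2 + 4096) = -4096*4098 = -1*16785408 = -16785408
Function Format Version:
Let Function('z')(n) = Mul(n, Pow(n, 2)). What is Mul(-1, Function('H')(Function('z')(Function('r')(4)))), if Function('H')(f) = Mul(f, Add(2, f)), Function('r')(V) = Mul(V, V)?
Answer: -16785408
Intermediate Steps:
Function('r')(V) = Pow(V, 2)
Function('z')(n) = Pow(n, 3)
Mul(-1, Function('H')(Function('z')(Function('r')(4)))) = Mul(-1, Mul(Pow(Pow(4, 2), 3), Add(2, Pow(Pow(4, 2), 3)))) = Mul(-1, Mul(Pow(16, 3), Add(2, Pow(16, 3)))) = Mul(-1, Mul(4096, Add(2, 4096))) = Mul(-1, Mul(4096, 4098)) = Mul(-1, 16785408) = -16785408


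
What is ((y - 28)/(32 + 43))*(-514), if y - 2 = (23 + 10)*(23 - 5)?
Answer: -291952/75 ≈ -3892.7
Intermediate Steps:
y = 596 (y = 2 + (23 + 10)*(23 - 5) = 2 + 33*18 = 2 + 594 = 596)
((y - 28)/(32 + 43))*(-514) = ((596 - 28)/(32 + 43))*(-514) = (568/75)*(-514) = -291952/75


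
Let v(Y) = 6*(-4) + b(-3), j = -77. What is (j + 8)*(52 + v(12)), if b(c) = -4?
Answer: -1656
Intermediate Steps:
v(Y) = -28 (v(Y) = 6*(-4) - 4 = -24 - 4 = -28)
(j + 8)*(52 + v(12)) = (-77 + 8)*(52 - 28) = -69*24 = -1656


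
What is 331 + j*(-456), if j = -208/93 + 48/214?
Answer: 4141575/3317 ≈ 1248.6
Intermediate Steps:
j = -20024/9951 (j = -208*1/93 + 48*(1/214) = -208/93 + 24/107 = -20024/9951 ≈ -2.0123)
331 + j*(-456) = 331 - 20024/9951*(-456) = 331 + 3043648/3317 = 4141575/3317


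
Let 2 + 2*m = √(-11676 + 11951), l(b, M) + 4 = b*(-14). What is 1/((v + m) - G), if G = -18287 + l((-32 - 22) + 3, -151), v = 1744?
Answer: 15456/298609865 - 2*√11/298609865 ≈ 5.1738e-5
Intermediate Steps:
l(b, M) = -4 - 14*b (l(b, M) = -4 + b*(-14) = -4 - 14*b)
G = -17577 (G = -18287 + (-4 - 14*((-32 - 22) + 3)) = -18287 + (-4 - 14*(-54 + 3)) = -18287 + (-4 - 14*(-51)) = -18287 + (-4 + 714) = -18287 + 710 = -17577)
m = -1 + 5*√11/2 (m = -1 + √(-11676 + 11951)/2 = -1 + √275/2 = -1 + (5*√11)/2 = -1 + 5*√11/2 ≈ 7.2916)
1/((v + m) - G) = 1/((1744 + (-1 + 5*√11/2)) - 1*(-17577)) = 1/((1743 + 5*√11/2) + 17577) = 1/(19320 + 5*√11/2)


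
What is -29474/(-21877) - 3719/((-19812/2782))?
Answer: 8728039429/16670274 ≈ 523.57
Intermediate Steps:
-29474/(-21877) - 3719/((-19812/2782)) = -29474*(-1/21877) - 3719/((-19812*1/2782)) = 29474/21877 - 3719/(-762/107) = 29474/21877 - 3719*(-107/762) = 29474/21877 + 397933/762 = 8728039429/16670274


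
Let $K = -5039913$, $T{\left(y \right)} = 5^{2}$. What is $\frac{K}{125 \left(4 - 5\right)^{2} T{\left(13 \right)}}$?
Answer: $- \frac{5039913}{3125} \approx -1612.8$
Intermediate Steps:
$T{\left(y \right)} = 25$
$\frac{K}{125 \left(4 - 5\right)^{2} T{\left(13 \right)}} = - \frac{5039913}{125 \left(4 - 5\right)^{2} \cdot 25} = - \frac{5039913}{125 \left(-1\right)^{2} \cdot 25} = - \frac{5039913}{125 \cdot 1 \cdot 25} = - \frac{5039913}{125 \cdot 25} = - \frac{5039913}{3125}$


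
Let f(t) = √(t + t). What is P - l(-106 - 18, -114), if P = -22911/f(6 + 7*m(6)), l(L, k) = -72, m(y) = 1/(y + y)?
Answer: 72 - 22911*√474/79 ≈ -6242.0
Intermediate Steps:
m(y) = 1/(2*y)
f(t) = √2*√t (f(t) = √(2*t) = √2*√t)
P = -22911*√474/79 (P = -22911*√2/(2*√(6 + 7*((½)/6))) = -22911*√2/(2*√(6 + 7*((½)*(⅙)))) = -22911*√2/(2*√(6 + 7*(1/12))) = -22911*√2/(2*√(6 + 7/12)) = -22911*√474/79 ≈ -6314.0)
P - l(-106 - 18, -114) = -22911*√474/79 - 1*(-72) = -22911*√474/79 + 72 = 72 - 22911*√474/79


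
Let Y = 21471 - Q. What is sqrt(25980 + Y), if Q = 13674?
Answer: 9*sqrt(417) ≈ 183.79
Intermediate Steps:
Y = 7797 (Y = 21471 - 1*13674 = 21471 - 13674 = 7797)
sqrt(25980 + Y) = sqrt(25980 + 7797) = sqrt(33777) = 9*sqrt(417)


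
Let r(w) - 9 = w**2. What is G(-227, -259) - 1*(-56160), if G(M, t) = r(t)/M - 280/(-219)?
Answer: 2777252930/49713 ≈ 55866.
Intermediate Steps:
r(w) = 9 + w**2
G(M, t) = 280/219 + (9 + t**2)/M (G(M, t) = (9 + t**2)/M - 280/(-219) = (9 + t**2)/M - 280*(-1/219) = (9 + t**2)/M + 280/219 = 280/219 + (9 + t**2)/M)
G(-227, -259) - 1*(-56160) = (9 + (-259)**2 + (280/219)*(-227))/(-227) - 1*(-56160) = -(9 + 67081 - 63560/219)/227 + 56160 = -1/227*14629150/219 + 56160 = -14629150/49713 + 56160 = 2777252930/49713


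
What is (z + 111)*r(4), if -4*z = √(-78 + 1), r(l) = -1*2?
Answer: -222 + I*√77/2 ≈ -222.0 + 4.3875*I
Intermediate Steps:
r(l) = -2
z = -I*√77/4 (z = -√(-78 + 1)/4 = -I*√77/4 ≈ -2.1937*I)
(z + 111)*r(4) = (-I*√77/4 + 111)*(-2) = (111 - I*√77/4)*(-2) = -222 + I*√77/2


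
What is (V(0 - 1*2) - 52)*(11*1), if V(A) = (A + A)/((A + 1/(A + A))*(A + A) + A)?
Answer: -4048/7 ≈ -578.29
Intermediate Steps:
V(A) = 2*A/(A + 2*A*(A + 1/(2*A))) (V(A) = (2*A)/((A + 1/(2*A))*(2*A) + A) = (2*A)/(2*A*(A + 1/(2*A)) + A) = (2*A)/(A + 2*A*(A + 1/(2*A))) = 2*A/(A + 2*A*(A + 1/(2*A))))
(V(0 - 1*2) - 52)*(11*1) = (2*(0 - 1*2)/(1 + (0 - 1*2) + 2*(0 - 1*2)²) - 52)*(11*1) = (2*(0 - 2)/(1 + (0 - 2) + 2*(0 - 2)²) - 52)*11 = (2*(-2)/(1 - 2 + 2*(-2)²) - 52)*11 = (2*(-2)/(1 - 2 + 2*4) - 52)*11 = (2*(-2)/(1 - 2 + 8) - 52)*11 = (2*(-2)/7 - 52)*11 = (2*(-2)*(⅐) - 52)*11 = (-4/7 - 52)*11 = -368/7*11 = -4048/7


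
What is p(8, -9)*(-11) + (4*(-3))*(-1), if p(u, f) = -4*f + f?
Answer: -285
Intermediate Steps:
p(u, f) = -3*f
p(8, -9)*(-11) + (4*(-3))*(-1) = -3*(-9)*(-11) + (4*(-3))*(-1) = 27*(-11) - 12*(-1) = -297 + 12 = -285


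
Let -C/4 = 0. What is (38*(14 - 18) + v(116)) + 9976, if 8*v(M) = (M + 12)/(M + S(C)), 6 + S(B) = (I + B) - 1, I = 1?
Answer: 540328/55 ≈ 9824.1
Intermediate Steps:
C = 0 (C = -4*0 = 0)
S(B) = -6 + B (S(B) = -6 + ((1 + B) - 1) = -6 + B)
v(M) = (12 + M)/(8*(-6 + M)) (v(M) = ((M + 12)/(M + (-6 + 0)))/8 = ((12 + M)/(M - 6))/8 = ((12 + M)/(-6 + M))/8 = (12 + M)/(8*(-6 + M)))
(38*(14 - 18) + v(116)) + 9976 = (38*(14 - 18) + (12 + 116)/(8*(-6 + 116))) + 9976 = (38*(-4) + (⅛)*128/110) + 9976 = (-152 + (⅛)*(1/110)*128) + 9976 = (-152 + 8/55) + 9976 = -8352/55 + 9976 = 540328/55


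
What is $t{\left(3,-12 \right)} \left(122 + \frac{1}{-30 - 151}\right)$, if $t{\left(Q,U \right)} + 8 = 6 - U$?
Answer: $\frac{220810}{181} \approx 1219.9$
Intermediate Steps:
$t{\left(Q,U \right)} = -2 - U$ ($t{\left(Q,U \right)} = -8 - \left(-6 + U\right) = -2 - U$)
$t{\left(3,-12 \right)} \left(122 + \frac{1}{-30 - 151}\right) = \left(-2 - -12\right) \left(122 + \frac{1}{-30 - 151}\right) = \left(-2 + 12\right) \left(122 + \frac{1}{-181}\right) = 10 \left(122 - \frac{1}{181}\right) = 10 \cdot \frac{22081}{181} = \frac{220810}{181}$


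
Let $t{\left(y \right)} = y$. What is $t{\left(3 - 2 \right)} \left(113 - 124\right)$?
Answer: $-11$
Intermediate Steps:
$t{\left(3 - 2 \right)} \left(113 - 124\right) = \left(3 - 2\right) \left(113 - 124\right) = \left(3 - 2\right) \left(-11\right) = 1 \left(-11\right) = -11$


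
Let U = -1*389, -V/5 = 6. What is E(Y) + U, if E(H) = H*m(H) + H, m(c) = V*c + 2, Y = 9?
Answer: -2792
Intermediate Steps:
V = -30 (V = -5*6 = -30)
m(c) = 2 - 30*c (m(c) = -30*c + 2 = 2 - 30*c)
U = -389
E(H) = H + H*(2 - 30*H) (E(H) = H*(2 - 30*H) + H = H + H*(2 - 30*H))
E(Y) + U = 3*9*(1 - 10*9) - 389 = 3*9*(1 - 90) - 389 = 3*9*(-89) - 389 = -2403 - 389 = -2792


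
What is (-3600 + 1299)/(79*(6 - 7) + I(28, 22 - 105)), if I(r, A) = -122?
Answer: 767/67 ≈ 11.448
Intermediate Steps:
(-3600 + 1299)/(79*(6 - 7) + I(28, 22 - 105)) = (-3600 + 1299)/(79*(6 - 7) - 122) = -2301/(79*(-1) - 122) = -2301/(-79 - 122) = -2301/(-201) = -2301*(-1/201) = 767/67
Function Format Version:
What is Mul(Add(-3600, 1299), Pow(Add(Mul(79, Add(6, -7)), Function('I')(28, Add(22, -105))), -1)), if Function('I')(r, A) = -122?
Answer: Rational(767, 67) ≈ 11.448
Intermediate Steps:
Mul(Add(-3600, 1299), Pow(Add(Mul(79, Add(6, -7)), Function('I')(28, Add(22, -105))), -1)) = Mul(Add(-3600, 1299), Pow(Add(Mul(79, Add(6, -7)), -122), -1)) = Mul(-2301, Pow(Add(Mul(79, -1), -122), -1)) = Mul(-2301, Pow(Add(-79, -122), -1)) = Mul(-2301, Pow(-201, -1)) = Mul(-2301, Rational(-1, 201)) = Rational(767, 67)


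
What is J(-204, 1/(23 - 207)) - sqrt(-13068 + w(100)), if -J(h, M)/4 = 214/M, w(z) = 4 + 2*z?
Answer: 157504 - 8*I*sqrt(201) ≈ 1.575e+5 - 113.42*I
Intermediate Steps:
J(h, M) = -856/M
J(-204, 1/(23 - 207)) - sqrt(-13068 + w(100)) = -856/(1/(23 - 207)) - sqrt(-13068 + (4 + 2*100)) = -856/(1/(-184)) - sqrt(-13068 + (4 + 200)) = -856/(-1/184) - sqrt(-13068 + 204) = -856*(-184) - sqrt(-12864) = 157504 - 8*I*sqrt(201)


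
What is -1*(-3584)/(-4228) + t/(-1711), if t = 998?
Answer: -369706/258361 ≈ -1.4310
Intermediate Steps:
-1*(-3584)/(-4228) + t/(-1711) = -1*(-3584)/(-4228) + 998/(-1711) = 3584*(-1/4228) + 998*(-1/1711) = -128/151 - 998/1711 = -369706/258361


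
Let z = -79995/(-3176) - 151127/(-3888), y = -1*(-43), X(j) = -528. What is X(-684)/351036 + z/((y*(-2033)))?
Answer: -2943167496971/1315745076817584 ≈ -0.0022369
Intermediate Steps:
y = 43
z = 98874989/1543536 (z = -79995*(-1/3176) - 151127*(-1/3888) = 79995/3176 + 151127/3888 = 98874989/1543536 ≈ 64.057)
X(-684)/351036 + z/((y*(-2033))) = -528/351036 + 98874989/(1543536*((43*(-2033)))) = -528*1/351036 + (98874989/1543536)/(-87419) = -44/29253 + (98874989/1543536)*(-1/87419) = -44/29253 - 98874989/134934373584 = -2943167496971/1315745076817584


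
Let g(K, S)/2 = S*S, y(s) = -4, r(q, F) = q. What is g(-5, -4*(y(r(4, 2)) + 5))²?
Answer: 1024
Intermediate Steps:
g(K, S) = 2*S² (g(K, S) = 2*(S*S) = 2*S²)
g(-5, -4*(y(r(4, 2)) + 5))² = (2*(-4*(-4 + 5))²)² = (2*(-4*1)²)² = (2*(-4)²)² = (2*16)² = 32² = 1024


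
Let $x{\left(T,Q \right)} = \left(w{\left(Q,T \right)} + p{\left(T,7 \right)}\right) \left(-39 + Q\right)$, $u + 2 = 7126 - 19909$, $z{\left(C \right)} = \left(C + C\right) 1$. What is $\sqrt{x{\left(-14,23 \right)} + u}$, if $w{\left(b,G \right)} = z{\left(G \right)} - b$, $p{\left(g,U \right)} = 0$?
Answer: $i \sqrt{11969} \approx 109.4 i$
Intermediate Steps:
$z{\left(C \right)} = 2 C$ ($z{\left(C \right)} = 2 C 1 = 2 C$)
$w{\left(b,G \right)} = - b + 2 G$ ($w{\left(b,G \right)} = 2 G - b = - b + 2 G$)
$u = -12785$ ($u = -2 + \left(7126 - 19909\right) = -2 - 12783 = -12785$)
$x{\left(T,Q \right)} = \left(-39 + Q\right) \left(- Q + 2 T\right)$ ($x{\left(T,Q \right)} = \left(\left(- Q + 2 T\right) + 0\right) \left(-39 + Q\right) = \left(- Q + 2 T\right) \left(-39 + Q\right) = \left(-39 + Q\right) \left(- Q + 2 T\right)$)
$\sqrt{x{\left(-14,23 \right)} + u} = \sqrt{\left(\left(-78\right) \left(-14\right) + 39 \cdot 23 - 23 \left(23 - -28\right)\right) - 12785} = \sqrt{\left(1092 + 897 - 23 \left(23 + 28\right)\right) - 12785} = \sqrt{\left(1092 + 897 - 23 \cdot 51\right) - 12785} = \sqrt{\left(1092 + 897 - 1173\right) - 12785} = \sqrt{816 - 12785} = \sqrt{-11969} = i \sqrt{11969}$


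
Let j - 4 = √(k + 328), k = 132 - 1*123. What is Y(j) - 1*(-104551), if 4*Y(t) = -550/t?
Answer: 33561421/321 - 275*√337/642 ≈ 1.0454e+5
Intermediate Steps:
k = 9 (k = 132 - 123 = 9)
j = 4 + √337 (j = 4 + √(9 + 328) = 4 + √337 ≈ 22.358)
Y(t) = -275/(2*t) (Y(t) = (-550/t)/4 = -275/(2*t))
Y(j) - 1*(-104551) = -275/(2*(4 + √337)) - 1*(-104551) = -275/(2*(4 + √337)) + 104551 = 104551 - 275/(2*(4 + √337))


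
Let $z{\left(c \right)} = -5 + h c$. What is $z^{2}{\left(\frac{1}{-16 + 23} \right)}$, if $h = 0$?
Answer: $25$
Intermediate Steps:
$z{\left(c \right)} = -5$ ($z{\left(c \right)} = -5 + 0 c = -5 + 0 = -5$)
$z^{2}{\left(\frac{1}{-16 + 23} \right)} = \left(-5\right)^{2} = 25$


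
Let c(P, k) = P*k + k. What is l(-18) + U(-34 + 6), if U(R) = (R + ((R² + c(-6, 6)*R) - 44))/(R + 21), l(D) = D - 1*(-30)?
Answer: -1468/7 ≈ -209.71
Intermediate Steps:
l(D) = 30 + D (l(D) = D + 30 = 30 + D)
c(P, k) = k + P*k
U(R) = (-44 + R² - 29*R)/(21 + R) (U(R) = (R + ((R² + (6*(1 - 6))*R) - 44))/(R + 21) = (R + ((R² + (6*(-5))*R) - 44))/(21 + R) = (R + ((R² - 30*R) - 44))/(21 + R) = (R + (-44 + R² - 30*R))/(21 + R) = (-44 + R² - 29*R)/(21 + R))
l(-18) + U(-34 + 6) = (30 - 18) + (-44 + (-34 + 6)² - 29*(-34 + 6))/(21 + (-34 + 6)) = 12 + (-44 + (-28)² - 29*(-28))/(21 - 28) = 12 + (-44 + 784 + 812)/(-7) = 12 - ⅐*1552 = 12 - 1552/7 = -1468/7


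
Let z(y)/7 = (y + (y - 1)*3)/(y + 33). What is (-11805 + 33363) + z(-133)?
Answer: 431909/20 ≈ 21595.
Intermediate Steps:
z(y) = 7*(-3 + 4*y)/(33 + y) (z(y) = 7*((y + (y - 1)*3)/(y + 33)) = 7*((y + (-1 + y)*3)/(33 + y)) = 7*((y + (-3 + 3*y))/(33 + y)) = 7*((-3 + 4*y)/(33 + y)) = 7*(-3 + 4*y)/(33 + y))
(-11805 + 33363) + z(-133) = (-11805 + 33363) + 7*(-3 + 4*(-133))/(33 - 133) = 21558 + 7*(-3 - 532)/(-100) = 21558 + 7*(-1/100)*(-535) = 21558 + 749/20 = 431909/20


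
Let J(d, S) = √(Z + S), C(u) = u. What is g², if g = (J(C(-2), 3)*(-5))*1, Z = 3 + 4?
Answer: 250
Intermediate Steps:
Z = 7
J(d, S) = √(7 + S)
g = -5*√10 (g = (√(7 + 3)*(-5))*1 = (√10*(-5))*1 = -5*√10*1 = -5*√10 ≈ -15.811)
g² = (-5*√10)² = 250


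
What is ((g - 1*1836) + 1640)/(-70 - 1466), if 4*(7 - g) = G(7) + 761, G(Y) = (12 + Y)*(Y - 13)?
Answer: 1403/6144 ≈ 0.22835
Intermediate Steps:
G(Y) = (-13 + Y)*(12 + Y) (G(Y) = (12 + Y)*(-13 + Y) = (-13 + Y)*(12 + Y))
g = -619/4 (g = 7 - ((-156 + 7² - 1*7) + 761)/4 = 7 - ((-156 + 49 - 7) + 761)/4 = 7 - (-114 + 761)/4 = 7 - ¼*647 = 7 - 647/4 = -619/4 ≈ -154.75)
((g - 1*1836) + 1640)/(-70 - 1466) = ((-619/4 - 1*1836) + 1640)/(-70 - 1466) = ((-619/4 - 1836) + 1640)/(-1536) = (-7963/4 + 1640)*(-1/1536) = -1403/4*(-1/1536) = 1403/6144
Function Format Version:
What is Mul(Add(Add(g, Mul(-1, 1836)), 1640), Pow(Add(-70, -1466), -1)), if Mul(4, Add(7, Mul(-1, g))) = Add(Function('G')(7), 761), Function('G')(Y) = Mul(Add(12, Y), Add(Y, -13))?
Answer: Rational(1403, 6144) ≈ 0.22835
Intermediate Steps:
Function('G')(Y) = Mul(Add(-13, Y), Add(12, Y)) (Function('G')(Y) = Mul(Add(12, Y), Add(-13, Y)) = Mul(Add(-13, Y), Add(12, Y)))
g = Rational(-619, 4) (g = Add(7, Mul(Rational(-1, 4), Add(Add(-156, Pow(7, 2), Mul(-1, 7)), 761))) = Add(7, Mul(Rational(-1, 4), Add(Add(-156, 49, -7), 761))) = Add(7, Mul(Rational(-1, 4), Add(-114, 761))) = Add(7, Mul(Rational(-1, 4), 647)) = Add(7, Rational(-647, 4)) = Rational(-619, 4) ≈ -154.75)
Mul(Add(Add(g, Mul(-1, 1836)), 1640), Pow(Add(-70, -1466), -1)) = Mul(Add(Add(Rational(-619, 4), Mul(-1, 1836)), 1640), Pow(Add(-70, -1466), -1)) = Mul(Add(Add(Rational(-619, 4), -1836), 1640), Pow(-1536, -1)) = Mul(Add(Rational(-7963, 4), 1640), Rational(-1, 1536)) = Mul(Rational(-1403, 4), Rational(-1, 1536)) = Rational(1403, 6144)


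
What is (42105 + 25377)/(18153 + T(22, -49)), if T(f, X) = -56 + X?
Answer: 11247/3008 ≈ 3.7390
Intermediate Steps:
(42105 + 25377)/(18153 + T(22, -49)) = (42105 + 25377)/(18153 + (-56 - 49)) = 67482/(18153 - 105) = 67482/18048 = 67482*(1/18048) = 11247/3008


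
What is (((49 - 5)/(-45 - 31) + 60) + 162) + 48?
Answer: 5119/19 ≈ 269.42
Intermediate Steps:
(((49 - 5)/(-45 - 31) + 60) + 162) + 48 = ((44/(-76) + 60) + 162) + 48 = ((44*(-1/76) + 60) + 162) + 48 = ((-11/19 + 60) + 162) + 48 = (1129/19 + 162) + 48 = 4207/19 + 48 = 5119/19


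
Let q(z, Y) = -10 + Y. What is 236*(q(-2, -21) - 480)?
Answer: -120596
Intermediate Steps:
236*(q(-2, -21) - 480) = 236*((-10 - 21) - 480) = 236*(-31 - 480) = 236*(-511) = -120596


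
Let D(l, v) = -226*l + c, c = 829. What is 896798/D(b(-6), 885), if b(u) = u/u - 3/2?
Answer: 448399/471 ≈ 952.01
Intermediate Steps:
b(u) = -½ (b(u) = 1 - 3*½ = 1 - 3/2 = -½)
D(l, v) = 829 - 226*l (D(l, v) = -226*l + 829 = 829 - 226*l)
896798/D(b(-6), 885) = 896798/(829 - 226*(-½)) = 896798/(829 + 113) = 896798/942 = 896798*(1/942) = 448399/471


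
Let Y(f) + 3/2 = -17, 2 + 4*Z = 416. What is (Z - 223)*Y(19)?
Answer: 8843/4 ≈ 2210.8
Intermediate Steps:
Z = 207/2 (Z = -½ + (¼)*416 = -½ + 104 = 207/2 ≈ 103.50)
Y(f) = -37/2 (Y(f) = -3/2 - 17 = -37/2)
(Z - 223)*Y(19) = (207/2 - 223)*(-37/2) = -239/2*(-37/2) = 8843/4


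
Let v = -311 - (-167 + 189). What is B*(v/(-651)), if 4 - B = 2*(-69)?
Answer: 15762/217 ≈ 72.636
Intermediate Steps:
v = -333 (v = -311 - 1*22 = -311 - 22 = -333)
B = 142 (B = 4 - 2*(-69) = 4 - 1*(-138) = 4 + 138 = 142)
B*(v/(-651)) = 142*(-333/(-651)) = 142*(-333*(-1/651)) = 142*(111/217) = 15762/217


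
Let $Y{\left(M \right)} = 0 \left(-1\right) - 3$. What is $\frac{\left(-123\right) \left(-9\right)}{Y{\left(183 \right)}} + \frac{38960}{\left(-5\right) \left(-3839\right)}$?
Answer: $- \frac{1408799}{3839} \approx -366.97$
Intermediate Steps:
$Y{\left(M \right)} = -3$ ($Y{\left(M \right)} = 0 - 3 = -3$)
$\frac{\left(-123\right) \left(-9\right)}{Y{\left(183 \right)}} + \frac{38960}{\left(-5\right) \left(-3839\right)} = \frac{\left(-123\right) \left(-9\right)}{-3} + \frac{38960}{\left(-5\right) \left(-3839\right)} = 1107 \left(- \frac{1}{3}\right) + \frac{38960}{19195} = -369 + 38960 \cdot \frac{1}{19195} = -369 + \frac{7792}{3839} = - \frac{1408799}{3839}$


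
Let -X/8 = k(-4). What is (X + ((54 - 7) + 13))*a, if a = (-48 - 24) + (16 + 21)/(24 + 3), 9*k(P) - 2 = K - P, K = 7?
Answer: -831452/243 ≈ -3421.6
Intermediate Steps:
k(P) = 1 - P/9 (k(P) = 2/9 + (7 - P)/9 = 2/9 + (7/9 - P/9) = 1 - P/9)
X = -104/9 (X = -8*(1 - ⅑*(-4)) = -8*(1 + 4/9) = -8*13/9 = -104/9 ≈ -11.556)
a = -1907/27 (a = -72 + 37/27 = -1907/27 ≈ -70.630)
(X + ((54 - 7) + 13))*a = (-104/9 + ((54 - 7) + 13))*(-1907/27) = (-104/9 + (47 + 13))*(-1907/27) = (-104/9 + 60)*(-1907/27) = (436/9)*(-1907/27) = -831452/243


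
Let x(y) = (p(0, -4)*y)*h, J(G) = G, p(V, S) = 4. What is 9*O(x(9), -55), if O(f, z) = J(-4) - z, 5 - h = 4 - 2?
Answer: 459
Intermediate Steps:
h = 3 (h = 5 - (4 - 2) = 5 - 1*2 = 5 - 2 = 3)
x(y) = 12*y (x(y) = (4*y)*3 = 12*y)
O(f, z) = -4 - z
9*O(x(9), -55) = 9*(-4 - 1*(-55)) = 9*(-4 + 55) = 9*51 = 459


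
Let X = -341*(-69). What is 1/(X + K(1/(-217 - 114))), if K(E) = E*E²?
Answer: 36264691/853271914538 ≈ 4.2501e-5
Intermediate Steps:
K(E) = E³
X = 23529
1/(X + K(1/(-217 - 114))) = 1/(23529 + (1/(-217 - 114))³) = 1/(23529 + (1/(-331))³) = 1/(23529 + (-1/331)³) = 1/(23529 - 1/36264691) = 1/(853271914538/36264691) = 36264691/853271914538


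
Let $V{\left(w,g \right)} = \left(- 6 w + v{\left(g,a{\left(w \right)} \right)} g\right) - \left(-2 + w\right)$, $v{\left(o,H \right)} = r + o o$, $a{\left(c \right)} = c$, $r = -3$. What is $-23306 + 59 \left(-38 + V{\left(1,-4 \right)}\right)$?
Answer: $-28911$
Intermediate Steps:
$v{\left(o,H \right)} = -3 + o^{2}$ ($v{\left(o,H \right)} = -3 + o o = -3 + o^{2}$)
$V{\left(w,g \right)} = 2 - 7 w + g \left(-3 + g^{2}\right)$ ($V{\left(w,g \right)} = \left(- 6 w + \left(-3 + g^{2}\right) g\right) - \left(-2 + w\right) = \left(- 6 w + g \left(-3 + g^{2}\right)\right) - \left(-2 + w\right) = 2 - 7 w + g \left(-3 + g^{2}\right)$)
$-23306 + 59 \left(-38 + V{\left(1,-4 \right)}\right) = -23306 + 59 \left(-38 - \left(5 + 4 \left(-3 + \left(-4\right)^{2}\right)\right)\right) = -23306 + 59 \left(-38 - \left(5 + 4 \left(-3 + 16\right)\right)\right) = -23306 + 59 \left(-38 - 57\right) = -23306 + 59 \left(-95\right) = -23306 - 5605 = -28911$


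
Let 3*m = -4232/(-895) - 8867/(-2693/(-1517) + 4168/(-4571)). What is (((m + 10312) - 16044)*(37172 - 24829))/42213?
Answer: -1816203051778620913/678560643923535 ≈ -2676.6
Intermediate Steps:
m = -55004287718251/16074684195 (m = (-4232/(-895) - 8867/(-2693/(-1517) + 4168/(-4571)))/3 = (-4232*(-1/895) - 8867/(-2693*(-1/1517) + 4168*(-1/4571)))/3 = (4232/895 - 8867/(2693/1517 - 4168/4571))/3 = (4232/895 - 8867/5986847/6934207)/3 = (4232/895 - 8867*6934207/5986847)/3 = (4232/895 - 61485613469/5986847)/3 = (1/3)*(-55004287718251/5358228065) = -55004287718251/16074684195 ≈ -3421.8)
(((m + 10312) - 16044)*(37172 - 24829))/42213 = (((-55004287718251/16074684195 + 10312) - 16044)*(37172 - 24829))/42213 = ((110757855700589/16074684195 - 16044)*12343)*(1/42213) = -147144377523991/16074684195*12343*(1/42213) = -1816203051778620913/16074684195*1/42213 = -1816203051778620913/678560643923535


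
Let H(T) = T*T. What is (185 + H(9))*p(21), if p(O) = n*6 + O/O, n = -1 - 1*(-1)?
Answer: 266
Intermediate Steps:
n = 0 (n = -1 + 1 = 0)
p(O) = 1 (p(O) = 0*6 + O/O = 0 + 1 = 1)
H(T) = T²
(185 + H(9))*p(21) = (185 + 9²)*1 = (185 + 81)*1 = 266*1 = 266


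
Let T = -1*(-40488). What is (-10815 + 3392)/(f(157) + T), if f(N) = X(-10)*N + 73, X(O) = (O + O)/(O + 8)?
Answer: -7423/42131 ≈ -0.17619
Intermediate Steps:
X(O) = 2*O/(8 + O) (X(O) = (2*O)/(8 + O) = 2*O/(8 + O))
f(N) = 73 + 10*N (f(N) = (2*(-10)/(8 - 10))*N + 73 = (2*(-10)/(-2))*N + 73 = (2*(-10)*(-½))*N + 73 = 10*N + 73 = 73 + 10*N)
T = 40488
(-10815 + 3392)/(f(157) + T) = (-10815 + 3392)/((73 + 10*157) + 40488) = -7423/((73 + 1570) + 40488) = -7423/(1643 + 40488) = -7423/42131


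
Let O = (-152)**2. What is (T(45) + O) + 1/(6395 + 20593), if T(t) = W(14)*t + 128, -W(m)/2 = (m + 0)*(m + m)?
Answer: -325151423/26988 ≈ -12048.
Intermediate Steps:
W(m) = -4*m**2 (W(m) = -2*(m + 0)*(m + m) = -2*m*2*m = -4*m**2)
T(t) = 128 - 784*t (T(t) = (-4*14**2)*t + 128 = (-4*196)*t + 128 = -784*t + 128 = 128 - 784*t)
O = 23104
(T(45) + O) + 1/(6395 + 20593) = ((128 - 784*45) + 23104) + 1/(6395 + 20593) = ((128 - 35280) + 23104) + 1/26988 = (-35152 + 23104) + 1/26988 = -12048 + 1/26988 = -325151423/26988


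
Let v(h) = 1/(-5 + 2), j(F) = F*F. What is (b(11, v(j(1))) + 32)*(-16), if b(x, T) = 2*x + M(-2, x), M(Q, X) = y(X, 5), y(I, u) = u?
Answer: -944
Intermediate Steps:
j(F) = F²
M(Q, X) = 5
v(h) = -⅓ (v(h) = 1/(-3) = -⅓)
b(x, T) = 5 + 2*x (b(x, T) = 2*x + 5 = 5 + 2*x)
(b(11, v(j(1))) + 32)*(-16) = ((5 + 2*11) + 32)*(-16) = ((5 + 22) + 32)*(-16) = (27 + 32)*(-16) = 59*(-16) = -944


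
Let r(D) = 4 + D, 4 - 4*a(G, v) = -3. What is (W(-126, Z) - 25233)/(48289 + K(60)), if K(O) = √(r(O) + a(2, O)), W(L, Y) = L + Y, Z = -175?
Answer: -4932045304/9327309821 + 51068*√263/9327309821 ≈ -0.52869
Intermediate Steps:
a(G, v) = 7/4 (a(G, v) = 1 - ¼*(-3) = 1 + ¾ = 7/4)
K(O) = √(23/4 + O) (K(O) = √((4 + O) + 7/4) = √(23/4 + O))
(W(-126, Z) - 25233)/(48289 + K(60)) = ((-126 - 175) - 25233)/(48289 + √(23 + 4*60)/2) = (-301 - 25233)/(48289 + √(23 + 240)/2) = -25534/(48289 + √263/2)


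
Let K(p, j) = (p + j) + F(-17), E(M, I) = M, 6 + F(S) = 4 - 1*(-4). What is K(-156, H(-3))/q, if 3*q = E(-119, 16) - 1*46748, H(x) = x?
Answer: 471/46867 ≈ 0.010050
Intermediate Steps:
F(S) = 2 (F(S) = -6 + (4 - 1*(-4)) = -6 + (4 + 4) = -6 + 8 = 2)
K(p, j) = 2 + j + p (K(p, j) = (p + j) + 2 = (j + p) + 2 = 2 + j + p)
q = -46867/3 (q = (-119 - 1*46748)/3 = (-119 - 46748)/3 = (⅓)*(-46867) = -46867/3 ≈ -15622.)
K(-156, H(-3))/q = (2 - 3 - 156)/(-46867/3) = -157*(-3/46867) = 471/46867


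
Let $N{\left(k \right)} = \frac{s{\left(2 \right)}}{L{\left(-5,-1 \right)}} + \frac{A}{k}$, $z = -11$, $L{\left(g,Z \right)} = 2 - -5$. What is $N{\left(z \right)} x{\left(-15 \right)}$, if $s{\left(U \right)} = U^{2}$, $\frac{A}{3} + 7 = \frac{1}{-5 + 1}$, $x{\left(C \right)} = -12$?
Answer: $- \frac{2355}{77} \approx -30.584$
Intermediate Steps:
$A = - \frac{87}{4}$ ($A = -21 + \frac{3}{-5 + 1} = -21 + \frac{3}{-4} = -21 + 3 \left(- \frac{1}{4}\right) = -21 - \frac{3}{4} = - \frac{87}{4} \approx -21.75$)
$L{\left(g,Z \right)} = 7$ ($L{\left(g,Z \right)} = 2 + 5 = 7$)
$N{\left(k \right)} = \frac{4}{7} - \frac{87}{4 k}$ ($N{\left(k \right)} = \frac{2^{2}}{7} - \frac{87}{4 k} = 4 \cdot \frac{1}{7} - \frac{87}{4 k} = \frac{4}{7} - \frac{87}{4 k}$)
$N{\left(z \right)} x{\left(-15 \right)} = \frac{-609 + 16 \left(-11\right)}{28 \left(-11\right)} \left(-12\right) = \frac{1}{28} \left(- \frac{1}{11}\right) \left(-609 - 176\right) \left(-12\right) = \frac{1}{28} \left(- \frac{1}{11}\right) \left(-785\right) \left(-12\right) = \frac{785}{308} \left(-12\right) = - \frac{2355}{77}$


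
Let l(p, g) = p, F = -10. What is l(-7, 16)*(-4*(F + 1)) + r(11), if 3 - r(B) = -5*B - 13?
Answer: -181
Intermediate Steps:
r(B) = 16 + 5*B (r(B) = 3 - (-5*B - 13) = 3 - (-13 - 5*B) = 3 + (13 + 5*B) = 16 + 5*B)
l(-7, 16)*(-4*(F + 1)) + r(11) = -(-28)*(-10 + 1) + (16 + 5*11) = -(-28)*(-9) + (16 + 55) = -7*36 + 71 = -252 + 71 = -181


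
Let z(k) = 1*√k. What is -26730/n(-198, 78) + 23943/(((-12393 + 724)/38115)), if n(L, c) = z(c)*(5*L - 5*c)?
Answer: -130369635/1667 + 297*√78/1196 ≈ -78204.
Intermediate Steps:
z(k) = √k
n(L, c) = √c*(-5*c + 5*L) (n(L, c) = √c*(5*L - 5*c) = √c*(-5*c + 5*L))
-26730/n(-198, 78) + 23943/(((-12393 + 724)/38115)) = -26730*√78/(390*(-198 - 1*78)) + 23943/(((-12393 + 724)/38115)) = -26730*√78/(390*(-198 - 78)) + 23943/((-11669*1/38115)) = -26730*(-√78/107640) + 23943/(-1667/5445) = -26730*(-√78/107640) + 23943*(-5445/1667) = -(-297)*√78/1196 - 130369635/1667 = 297*√78/1196 - 130369635/1667 = -130369635/1667 + 297*√78/1196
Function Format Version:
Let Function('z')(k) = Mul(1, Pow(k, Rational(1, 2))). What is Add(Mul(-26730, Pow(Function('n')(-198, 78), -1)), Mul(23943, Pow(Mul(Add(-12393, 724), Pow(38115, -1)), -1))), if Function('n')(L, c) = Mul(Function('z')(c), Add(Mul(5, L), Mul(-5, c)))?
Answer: Add(Rational(-130369635, 1667), Mul(Rational(297, 1196), Pow(78, Rational(1, 2)))) ≈ -78204.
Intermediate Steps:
Function('z')(k) = Pow(k, Rational(1, 2))
Function('n')(L, c) = Mul(Pow(c, Rational(1, 2)), Add(Mul(-5, c), Mul(5, L))) (Function('n')(L, c) = Mul(Pow(c, Rational(1, 2)), Add(Mul(5, L), Mul(-5, c))) = Mul(Pow(c, Rational(1, 2)), Add(Mul(-5, c), Mul(5, L))))
Add(Mul(-26730, Pow(Function('n')(-198, 78), -1)), Mul(23943, Pow(Mul(Add(-12393, 724), Pow(38115, -1)), -1))) = Add(Mul(-26730, Pow(Mul(5, Pow(78, Rational(1, 2)), Add(-198, Mul(-1, 78))), -1)), Mul(23943, Pow(Mul(Add(-12393, 724), Pow(38115, -1)), -1))) = Add(Mul(-26730, Pow(Mul(5, Pow(78, Rational(1, 2)), Add(-198, -78)), -1)), Mul(23943, Pow(Mul(-11669, Rational(1, 38115)), -1))) = Add(Mul(-26730, Pow(Mul(5, Pow(78, Rational(1, 2)), -276), -1)), Mul(23943, Pow(Rational(-1667, 5445), -1))) = Add(Mul(-26730, Pow(Mul(-1380, Pow(78, Rational(1, 2))), -1)), Mul(23943, Rational(-5445, 1667))) = Add(Mul(-26730, Mul(Rational(-1, 107640), Pow(78, Rational(1, 2)))), Rational(-130369635, 1667)) = Add(Mul(Rational(297, 1196), Pow(78, Rational(1, 2))), Rational(-130369635, 1667)) = Add(Rational(-130369635, 1667), Mul(Rational(297, 1196), Pow(78, Rational(1, 2))))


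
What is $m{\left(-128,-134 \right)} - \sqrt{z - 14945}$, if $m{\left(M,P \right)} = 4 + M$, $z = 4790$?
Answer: $-124 - i \sqrt{10155} \approx -124.0 - 100.77 i$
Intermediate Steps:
$m{\left(-128,-134 \right)} - \sqrt{z - 14945} = \left(4 - 128\right) - \sqrt{4790 - 14945} = -124 - \sqrt{-10155} = -124 - i \sqrt{10155}$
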